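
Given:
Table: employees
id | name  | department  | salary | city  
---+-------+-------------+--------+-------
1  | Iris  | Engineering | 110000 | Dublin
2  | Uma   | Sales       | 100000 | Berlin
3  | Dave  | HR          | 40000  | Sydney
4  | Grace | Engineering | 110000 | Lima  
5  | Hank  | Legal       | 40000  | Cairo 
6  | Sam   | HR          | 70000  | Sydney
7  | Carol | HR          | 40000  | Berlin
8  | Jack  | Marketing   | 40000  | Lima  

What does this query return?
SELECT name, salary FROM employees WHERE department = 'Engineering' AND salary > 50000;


Filtering: department = 'Engineering' AND salary > 50000
Matching: 2 rows

2 rows:
Iris, 110000
Grace, 110000


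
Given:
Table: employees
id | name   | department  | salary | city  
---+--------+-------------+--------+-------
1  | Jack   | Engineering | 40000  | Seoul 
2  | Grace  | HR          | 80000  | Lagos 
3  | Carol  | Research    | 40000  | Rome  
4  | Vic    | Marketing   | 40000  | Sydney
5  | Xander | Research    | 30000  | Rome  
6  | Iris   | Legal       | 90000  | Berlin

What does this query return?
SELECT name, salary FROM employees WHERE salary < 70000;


Filtering: salary < 70000
Matching: 4 rows

4 rows:
Jack, 40000
Carol, 40000
Vic, 40000
Xander, 30000


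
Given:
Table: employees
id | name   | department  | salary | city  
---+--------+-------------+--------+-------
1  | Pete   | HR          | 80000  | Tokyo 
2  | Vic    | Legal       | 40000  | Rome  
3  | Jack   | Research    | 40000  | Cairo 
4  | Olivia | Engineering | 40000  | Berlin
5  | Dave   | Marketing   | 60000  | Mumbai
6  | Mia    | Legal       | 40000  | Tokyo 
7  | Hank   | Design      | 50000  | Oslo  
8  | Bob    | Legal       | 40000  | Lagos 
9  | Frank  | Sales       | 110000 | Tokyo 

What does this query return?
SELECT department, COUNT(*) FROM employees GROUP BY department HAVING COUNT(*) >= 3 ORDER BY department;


Groups with count >= 3:
  Legal: 3 -> PASS
  Design: 1 -> filtered out
  Engineering: 1 -> filtered out
  HR: 1 -> filtered out
  Marketing: 1 -> filtered out
  Research: 1 -> filtered out
  Sales: 1 -> filtered out


1 groups:
Legal, 3


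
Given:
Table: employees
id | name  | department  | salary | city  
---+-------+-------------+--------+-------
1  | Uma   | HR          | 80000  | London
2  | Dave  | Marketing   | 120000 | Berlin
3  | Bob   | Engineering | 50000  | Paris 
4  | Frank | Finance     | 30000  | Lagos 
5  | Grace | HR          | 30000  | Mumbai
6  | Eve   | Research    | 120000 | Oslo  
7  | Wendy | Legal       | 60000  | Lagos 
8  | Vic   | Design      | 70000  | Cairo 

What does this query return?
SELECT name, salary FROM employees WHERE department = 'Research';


Filtering: department = 'Research'
Matching rows: 1

1 rows:
Eve, 120000


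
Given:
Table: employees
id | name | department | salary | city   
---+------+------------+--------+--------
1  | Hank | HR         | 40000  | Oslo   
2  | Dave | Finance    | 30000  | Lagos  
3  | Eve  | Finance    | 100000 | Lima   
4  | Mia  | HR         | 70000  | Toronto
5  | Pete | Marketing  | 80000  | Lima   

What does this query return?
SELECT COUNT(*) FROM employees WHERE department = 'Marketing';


Counting rows where department = 'Marketing'
  Pete -> MATCH


1


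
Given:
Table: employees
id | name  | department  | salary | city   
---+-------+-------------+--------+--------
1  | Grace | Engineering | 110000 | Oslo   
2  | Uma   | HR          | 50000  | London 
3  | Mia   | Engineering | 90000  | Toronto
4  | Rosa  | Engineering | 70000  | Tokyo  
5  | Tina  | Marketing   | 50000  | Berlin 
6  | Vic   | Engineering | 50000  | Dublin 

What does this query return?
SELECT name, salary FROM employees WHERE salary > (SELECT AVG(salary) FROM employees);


Subquery: AVG(salary) = 70000.0
Filtering: salary > 70000.0
  Grace (110000) -> MATCH
  Mia (90000) -> MATCH


2 rows:
Grace, 110000
Mia, 90000


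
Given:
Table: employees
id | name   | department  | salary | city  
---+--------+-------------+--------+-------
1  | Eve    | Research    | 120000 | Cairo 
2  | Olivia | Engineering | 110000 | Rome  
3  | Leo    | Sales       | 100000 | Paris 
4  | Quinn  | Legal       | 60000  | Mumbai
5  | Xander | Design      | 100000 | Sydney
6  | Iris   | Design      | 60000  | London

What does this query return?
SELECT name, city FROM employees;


Projecting columns: name, city

6 rows:
Eve, Cairo
Olivia, Rome
Leo, Paris
Quinn, Mumbai
Xander, Sydney
Iris, London


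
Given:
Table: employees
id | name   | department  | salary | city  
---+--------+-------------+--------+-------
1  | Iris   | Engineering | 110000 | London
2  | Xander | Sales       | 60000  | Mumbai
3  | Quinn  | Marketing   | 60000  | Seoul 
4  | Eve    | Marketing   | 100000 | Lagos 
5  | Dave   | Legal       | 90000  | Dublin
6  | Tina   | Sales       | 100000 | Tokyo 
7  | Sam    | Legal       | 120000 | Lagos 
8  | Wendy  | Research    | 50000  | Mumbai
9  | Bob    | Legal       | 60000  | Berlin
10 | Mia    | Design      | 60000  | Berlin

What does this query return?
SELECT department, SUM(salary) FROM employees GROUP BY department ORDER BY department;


Summing salary within each department:
  Design: 60000 = 60000
  Engineering: 110000 = 110000
  Legal: 90000 + 120000 + 60000 = 270000
  Marketing: 60000 + 100000 = 160000
  Research: 50000 = 50000
  Sales: 60000 + 100000 = 160000


6 groups:
Design, 60000
Engineering, 110000
Legal, 270000
Marketing, 160000
Research, 50000
Sales, 160000


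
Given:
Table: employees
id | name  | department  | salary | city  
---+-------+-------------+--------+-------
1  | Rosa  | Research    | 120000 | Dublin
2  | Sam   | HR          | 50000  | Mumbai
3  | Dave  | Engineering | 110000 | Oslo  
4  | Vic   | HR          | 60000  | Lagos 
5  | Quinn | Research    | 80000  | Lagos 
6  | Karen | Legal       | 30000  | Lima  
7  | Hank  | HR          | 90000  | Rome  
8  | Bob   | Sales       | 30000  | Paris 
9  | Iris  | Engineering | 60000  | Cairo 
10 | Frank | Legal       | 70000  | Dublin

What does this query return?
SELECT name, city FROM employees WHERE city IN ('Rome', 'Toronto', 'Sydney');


Filtering: city IN ('Rome', 'Toronto', 'Sydney')
Matching: 1 rows

1 rows:
Hank, Rome


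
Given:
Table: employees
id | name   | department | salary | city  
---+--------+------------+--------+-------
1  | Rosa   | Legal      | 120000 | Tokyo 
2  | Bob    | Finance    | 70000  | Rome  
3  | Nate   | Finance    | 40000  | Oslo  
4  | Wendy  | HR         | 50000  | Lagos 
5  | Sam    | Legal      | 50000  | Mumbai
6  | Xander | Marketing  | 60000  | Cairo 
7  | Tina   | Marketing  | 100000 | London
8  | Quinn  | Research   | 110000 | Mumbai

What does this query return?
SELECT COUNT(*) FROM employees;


COUNT(*) counts all rows

8


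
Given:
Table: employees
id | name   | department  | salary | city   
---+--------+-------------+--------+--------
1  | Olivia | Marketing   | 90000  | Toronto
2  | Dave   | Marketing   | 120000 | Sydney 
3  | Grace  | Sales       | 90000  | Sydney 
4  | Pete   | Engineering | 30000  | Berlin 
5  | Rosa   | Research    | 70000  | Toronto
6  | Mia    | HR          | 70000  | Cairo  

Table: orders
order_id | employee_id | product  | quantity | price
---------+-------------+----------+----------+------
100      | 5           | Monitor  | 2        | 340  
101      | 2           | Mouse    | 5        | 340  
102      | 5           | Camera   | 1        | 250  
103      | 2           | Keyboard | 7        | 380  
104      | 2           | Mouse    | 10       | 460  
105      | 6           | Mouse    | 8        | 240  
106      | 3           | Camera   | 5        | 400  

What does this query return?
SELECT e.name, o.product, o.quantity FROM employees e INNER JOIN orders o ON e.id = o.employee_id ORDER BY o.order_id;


Joining employees.id = orders.employee_id:
  employee Rosa (id=5) -> order Monitor
  employee Dave (id=2) -> order Mouse
  employee Rosa (id=5) -> order Camera
  employee Dave (id=2) -> order Keyboard
  employee Dave (id=2) -> order Mouse
  employee Mia (id=6) -> order Mouse
  employee Grace (id=3) -> order Camera


7 rows:
Rosa, Monitor, 2
Dave, Mouse, 5
Rosa, Camera, 1
Dave, Keyboard, 7
Dave, Mouse, 10
Mia, Mouse, 8
Grace, Camera, 5


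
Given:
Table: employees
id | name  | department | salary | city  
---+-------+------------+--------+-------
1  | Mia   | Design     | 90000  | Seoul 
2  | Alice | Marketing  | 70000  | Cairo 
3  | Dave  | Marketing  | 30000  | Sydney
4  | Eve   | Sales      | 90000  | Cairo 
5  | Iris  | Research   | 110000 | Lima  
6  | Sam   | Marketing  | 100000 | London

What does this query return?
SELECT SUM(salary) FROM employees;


SUM(salary) = 90000 + 70000 + 30000 + 90000 + 110000 + 100000 = 490000

490000


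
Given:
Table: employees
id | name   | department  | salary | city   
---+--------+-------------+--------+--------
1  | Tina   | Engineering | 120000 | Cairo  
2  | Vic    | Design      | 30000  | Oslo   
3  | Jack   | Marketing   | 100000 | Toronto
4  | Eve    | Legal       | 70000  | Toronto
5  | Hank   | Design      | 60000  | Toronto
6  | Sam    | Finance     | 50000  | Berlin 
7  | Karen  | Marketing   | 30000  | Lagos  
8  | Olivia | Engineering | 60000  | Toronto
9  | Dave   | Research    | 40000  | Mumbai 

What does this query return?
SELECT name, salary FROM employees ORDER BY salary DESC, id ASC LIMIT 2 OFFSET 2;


Sort by salary DESC (id ASC tiebreak), then skip 2 and take 2
Rows 3 through 4

2 rows:
Eve, 70000
Hank, 60000


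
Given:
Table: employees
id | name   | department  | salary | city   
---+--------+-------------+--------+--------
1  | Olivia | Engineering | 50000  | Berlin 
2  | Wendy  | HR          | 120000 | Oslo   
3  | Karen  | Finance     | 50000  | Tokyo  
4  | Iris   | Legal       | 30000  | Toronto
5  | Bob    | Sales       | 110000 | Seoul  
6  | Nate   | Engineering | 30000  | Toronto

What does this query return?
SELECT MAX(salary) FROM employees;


Salaries: 50000, 120000, 50000, 30000, 110000, 30000
MAX = 120000

120000


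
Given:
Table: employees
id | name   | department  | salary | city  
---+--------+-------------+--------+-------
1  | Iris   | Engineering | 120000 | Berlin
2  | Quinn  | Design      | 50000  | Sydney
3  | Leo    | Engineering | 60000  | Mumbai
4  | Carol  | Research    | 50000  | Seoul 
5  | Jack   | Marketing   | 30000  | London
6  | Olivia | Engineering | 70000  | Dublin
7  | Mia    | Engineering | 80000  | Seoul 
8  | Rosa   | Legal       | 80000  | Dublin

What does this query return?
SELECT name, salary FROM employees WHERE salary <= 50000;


Filtering: salary <= 50000
Matching: 3 rows

3 rows:
Quinn, 50000
Carol, 50000
Jack, 30000


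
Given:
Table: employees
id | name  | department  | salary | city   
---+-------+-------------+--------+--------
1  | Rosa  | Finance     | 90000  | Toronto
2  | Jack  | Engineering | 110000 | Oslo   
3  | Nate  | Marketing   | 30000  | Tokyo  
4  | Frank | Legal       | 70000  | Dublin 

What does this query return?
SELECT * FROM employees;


SELECT * returns all 4 rows with all columns

4 rows:
1, Rosa, Finance, 90000, Toronto
2, Jack, Engineering, 110000, Oslo
3, Nate, Marketing, 30000, Tokyo
4, Frank, Legal, 70000, Dublin


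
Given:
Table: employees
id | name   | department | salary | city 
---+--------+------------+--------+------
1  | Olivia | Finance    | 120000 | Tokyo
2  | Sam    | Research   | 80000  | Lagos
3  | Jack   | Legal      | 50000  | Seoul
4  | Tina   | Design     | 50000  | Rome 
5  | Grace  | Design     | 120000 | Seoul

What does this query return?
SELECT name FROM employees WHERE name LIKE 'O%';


LIKE 'O%' matches names starting with 'O'
Matching: 1

1 rows:
Olivia


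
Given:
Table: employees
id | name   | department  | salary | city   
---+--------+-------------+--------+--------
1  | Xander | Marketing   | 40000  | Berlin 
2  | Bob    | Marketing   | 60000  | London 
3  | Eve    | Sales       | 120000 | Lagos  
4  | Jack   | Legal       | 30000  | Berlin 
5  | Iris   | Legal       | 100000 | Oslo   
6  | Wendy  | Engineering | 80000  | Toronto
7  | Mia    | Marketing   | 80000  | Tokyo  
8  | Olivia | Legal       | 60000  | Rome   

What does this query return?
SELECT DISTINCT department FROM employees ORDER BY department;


All 'department' values (row order): Marketing, Marketing, Sales, Legal, Legal, Engineering, Marketing, Legal
Removing duplicates leaves 4 unique value(s).

4 values:
Engineering
Legal
Marketing
Sales


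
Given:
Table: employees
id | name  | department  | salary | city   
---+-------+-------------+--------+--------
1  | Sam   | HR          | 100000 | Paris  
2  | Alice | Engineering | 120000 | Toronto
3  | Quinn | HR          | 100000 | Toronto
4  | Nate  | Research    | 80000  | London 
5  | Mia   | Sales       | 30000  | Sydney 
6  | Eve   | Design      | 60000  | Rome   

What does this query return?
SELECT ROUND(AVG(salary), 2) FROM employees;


SUM(salary) = 490000
COUNT = 6
ROUND(AVG, 2) = ROUND(490000 / 6, 2) = 81666.67

81666.67


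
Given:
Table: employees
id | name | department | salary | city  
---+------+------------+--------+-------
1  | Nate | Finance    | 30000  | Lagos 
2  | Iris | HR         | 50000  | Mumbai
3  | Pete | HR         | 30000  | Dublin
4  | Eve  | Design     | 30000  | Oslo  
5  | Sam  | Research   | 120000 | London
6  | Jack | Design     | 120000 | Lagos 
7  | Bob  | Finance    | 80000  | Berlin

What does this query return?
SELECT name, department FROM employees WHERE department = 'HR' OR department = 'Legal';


Filtering: department = 'HR' OR 'Legal'
Matching: 2 rows

2 rows:
Iris, HR
Pete, HR


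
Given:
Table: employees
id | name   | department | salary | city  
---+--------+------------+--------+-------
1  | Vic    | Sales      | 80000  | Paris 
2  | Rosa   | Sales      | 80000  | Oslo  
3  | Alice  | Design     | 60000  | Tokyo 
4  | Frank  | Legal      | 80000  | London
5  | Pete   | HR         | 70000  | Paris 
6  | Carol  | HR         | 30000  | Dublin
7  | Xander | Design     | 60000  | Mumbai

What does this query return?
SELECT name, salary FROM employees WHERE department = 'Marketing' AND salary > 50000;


Filtering: department = 'Marketing' AND salary > 50000
Matching: 0 rows

Empty result set (0 rows)


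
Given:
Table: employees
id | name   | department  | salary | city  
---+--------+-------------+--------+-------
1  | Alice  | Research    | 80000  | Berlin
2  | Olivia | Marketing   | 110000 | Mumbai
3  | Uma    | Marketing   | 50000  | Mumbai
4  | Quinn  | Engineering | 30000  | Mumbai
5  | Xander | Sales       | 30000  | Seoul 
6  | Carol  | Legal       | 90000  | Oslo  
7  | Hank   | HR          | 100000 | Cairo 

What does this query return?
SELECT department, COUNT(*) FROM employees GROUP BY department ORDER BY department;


Assigning each row to its department group:
  Alice -> Research
  Olivia -> Marketing
  Uma -> Marketing
  Quinn -> Engineering
  Xander -> Sales
  Carol -> Legal
  Hank -> HR


6 groups:
Engineering, 1
HR, 1
Legal, 1
Marketing, 2
Research, 1
Sales, 1


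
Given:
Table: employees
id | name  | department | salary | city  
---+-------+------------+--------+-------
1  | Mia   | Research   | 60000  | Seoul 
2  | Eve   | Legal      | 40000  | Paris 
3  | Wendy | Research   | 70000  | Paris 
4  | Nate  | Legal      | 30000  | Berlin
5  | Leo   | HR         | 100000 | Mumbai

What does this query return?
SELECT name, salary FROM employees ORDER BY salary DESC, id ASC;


Sorting by salary DESC, then id ASC for ties

5 rows:
Leo, 100000
Wendy, 70000
Mia, 60000
Eve, 40000
Nate, 30000


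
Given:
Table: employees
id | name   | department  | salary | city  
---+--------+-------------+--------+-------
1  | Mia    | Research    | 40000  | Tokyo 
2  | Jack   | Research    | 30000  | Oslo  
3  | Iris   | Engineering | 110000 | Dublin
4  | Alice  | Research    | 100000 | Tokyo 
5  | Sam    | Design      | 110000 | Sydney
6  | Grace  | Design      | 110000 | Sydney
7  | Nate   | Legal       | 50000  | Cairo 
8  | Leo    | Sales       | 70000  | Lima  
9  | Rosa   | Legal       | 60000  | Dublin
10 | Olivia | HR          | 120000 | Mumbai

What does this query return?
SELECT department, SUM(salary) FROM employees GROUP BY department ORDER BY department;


Summing salary within each department:
  Design: 110000 + 110000 = 220000
  Engineering: 110000 = 110000
  HR: 120000 = 120000
  Legal: 50000 + 60000 = 110000
  Research: 40000 + 30000 + 100000 = 170000
  Sales: 70000 = 70000


6 groups:
Design, 220000
Engineering, 110000
HR, 120000
Legal, 110000
Research, 170000
Sales, 70000


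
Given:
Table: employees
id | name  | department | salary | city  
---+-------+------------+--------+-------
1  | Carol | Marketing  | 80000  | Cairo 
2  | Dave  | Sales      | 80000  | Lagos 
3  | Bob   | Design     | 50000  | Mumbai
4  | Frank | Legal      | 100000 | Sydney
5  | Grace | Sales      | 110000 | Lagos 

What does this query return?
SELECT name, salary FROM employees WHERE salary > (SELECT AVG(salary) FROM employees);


Subquery: AVG(salary) = 84000.0
Filtering: salary > 84000.0
  Frank (100000) -> MATCH
  Grace (110000) -> MATCH


2 rows:
Frank, 100000
Grace, 110000


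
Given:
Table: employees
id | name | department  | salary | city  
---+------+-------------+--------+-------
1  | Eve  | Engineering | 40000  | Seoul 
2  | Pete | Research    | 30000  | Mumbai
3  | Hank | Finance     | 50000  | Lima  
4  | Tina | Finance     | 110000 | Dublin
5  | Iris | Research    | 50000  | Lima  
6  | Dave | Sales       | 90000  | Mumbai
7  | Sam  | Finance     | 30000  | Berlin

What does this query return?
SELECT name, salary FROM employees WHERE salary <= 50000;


Filtering: salary <= 50000
Matching: 5 rows

5 rows:
Eve, 40000
Pete, 30000
Hank, 50000
Iris, 50000
Sam, 30000


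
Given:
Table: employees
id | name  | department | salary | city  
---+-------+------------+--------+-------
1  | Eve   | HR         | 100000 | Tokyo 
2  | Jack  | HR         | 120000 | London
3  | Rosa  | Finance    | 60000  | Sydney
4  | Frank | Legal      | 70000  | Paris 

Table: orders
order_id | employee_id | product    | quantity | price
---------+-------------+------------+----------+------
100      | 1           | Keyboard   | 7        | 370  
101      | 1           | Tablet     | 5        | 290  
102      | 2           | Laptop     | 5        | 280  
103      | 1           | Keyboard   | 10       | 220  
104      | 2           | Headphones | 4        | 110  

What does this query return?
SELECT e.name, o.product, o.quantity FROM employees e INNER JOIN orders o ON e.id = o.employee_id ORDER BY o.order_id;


Joining employees.id = orders.employee_id:
  employee Eve (id=1) -> order Keyboard
  employee Eve (id=1) -> order Tablet
  employee Jack (id=2) -> order Laptop
  employee Eve (id=1) -> order Keyboard
  employee Jack (id=2) -> order Headphones


5 rows:
Eve, Keyboard, 7
Eve, Tablet, 5
Jack, Laptop, 5
Eve, Keyboard, 10
Jack, Headphones, 4


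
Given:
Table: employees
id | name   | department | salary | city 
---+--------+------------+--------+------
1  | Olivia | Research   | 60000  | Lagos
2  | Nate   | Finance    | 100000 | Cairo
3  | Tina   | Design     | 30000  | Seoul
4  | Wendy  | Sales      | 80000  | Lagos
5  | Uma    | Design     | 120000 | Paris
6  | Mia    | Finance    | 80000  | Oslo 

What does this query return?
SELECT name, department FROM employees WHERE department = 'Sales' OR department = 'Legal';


Filtering: department = 'Sales' OR 'Legal'
Matching: 1 rows

1 rows:
Wendy, Sales


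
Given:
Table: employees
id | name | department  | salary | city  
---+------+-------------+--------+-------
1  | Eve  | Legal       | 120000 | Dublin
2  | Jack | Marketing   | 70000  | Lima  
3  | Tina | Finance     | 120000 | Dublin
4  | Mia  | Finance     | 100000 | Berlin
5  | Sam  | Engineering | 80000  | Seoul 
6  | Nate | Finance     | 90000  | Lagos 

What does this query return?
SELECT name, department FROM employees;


Projecting columns: name, department

6 rows:
Eve, Legal
Jack, Marketing
Tina, Finance
Mia, Finance
Sam, Engineering
Nate, Finance


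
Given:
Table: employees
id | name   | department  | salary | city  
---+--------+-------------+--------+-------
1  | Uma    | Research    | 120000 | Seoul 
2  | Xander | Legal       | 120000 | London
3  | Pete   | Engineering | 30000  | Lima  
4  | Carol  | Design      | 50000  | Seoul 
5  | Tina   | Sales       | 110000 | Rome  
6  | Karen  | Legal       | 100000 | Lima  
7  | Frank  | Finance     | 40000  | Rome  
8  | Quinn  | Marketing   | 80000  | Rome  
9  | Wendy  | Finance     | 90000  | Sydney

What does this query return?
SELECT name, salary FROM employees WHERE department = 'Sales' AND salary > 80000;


Filtering: department = 'Sales' AND salary > 80000
Matching: 1 rows

1 rows:
Tina, 110000


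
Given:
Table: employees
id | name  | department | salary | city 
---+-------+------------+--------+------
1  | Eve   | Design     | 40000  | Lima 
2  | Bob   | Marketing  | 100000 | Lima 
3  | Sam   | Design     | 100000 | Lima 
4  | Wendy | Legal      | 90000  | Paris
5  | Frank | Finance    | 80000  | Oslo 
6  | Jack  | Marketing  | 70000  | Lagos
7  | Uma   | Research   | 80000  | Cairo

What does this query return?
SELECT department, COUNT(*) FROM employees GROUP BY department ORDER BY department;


Assigning each row to its department group:
  Eve -> Design
  Bob -> Marketing
  Sam -> Design
  Wendy -> Legal
  Frank -> Finance
  Jack -> Marketing
  Uma -> Research


5 groups:
Design, 2
Finance, 1
Legal, 1
Marketing, 2
Research, 1


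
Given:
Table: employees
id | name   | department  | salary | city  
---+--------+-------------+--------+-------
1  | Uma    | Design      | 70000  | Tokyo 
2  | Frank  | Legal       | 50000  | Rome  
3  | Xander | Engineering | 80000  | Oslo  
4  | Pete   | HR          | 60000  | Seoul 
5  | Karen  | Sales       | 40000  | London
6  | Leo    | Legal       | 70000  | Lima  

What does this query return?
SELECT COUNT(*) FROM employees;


COUNT(*) counts all rows

6


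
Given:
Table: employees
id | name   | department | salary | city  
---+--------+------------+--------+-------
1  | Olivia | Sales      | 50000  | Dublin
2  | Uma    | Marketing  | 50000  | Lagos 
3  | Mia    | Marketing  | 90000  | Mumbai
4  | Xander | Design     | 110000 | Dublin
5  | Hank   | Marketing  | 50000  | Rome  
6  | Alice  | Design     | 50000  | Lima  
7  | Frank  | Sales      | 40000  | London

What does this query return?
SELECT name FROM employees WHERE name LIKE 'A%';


LIKE 'A%' matches names starting with 'A'
Matching: 1

1 rows:
Alice


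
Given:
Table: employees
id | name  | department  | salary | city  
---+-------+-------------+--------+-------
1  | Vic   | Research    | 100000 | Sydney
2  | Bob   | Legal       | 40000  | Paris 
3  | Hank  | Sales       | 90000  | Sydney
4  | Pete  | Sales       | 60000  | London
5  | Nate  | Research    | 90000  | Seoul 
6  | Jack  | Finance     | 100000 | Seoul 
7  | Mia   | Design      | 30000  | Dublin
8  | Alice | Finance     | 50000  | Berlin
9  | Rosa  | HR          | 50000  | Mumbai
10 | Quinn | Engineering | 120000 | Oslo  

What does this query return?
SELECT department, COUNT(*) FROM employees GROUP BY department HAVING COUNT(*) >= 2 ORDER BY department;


Groups with count >= 2:
  Finance: 2 -> PASS
  Research: 2 -> PASS
  Sales: 2 -> PASS
  Design: 1 -> filtered out
  Engineering: 1 -> filtered out
  HR: 1 -> filtered out
  Legal: 1 -> filtered out


3 groups:
Finance, 2
Research, 2
Sales, 2


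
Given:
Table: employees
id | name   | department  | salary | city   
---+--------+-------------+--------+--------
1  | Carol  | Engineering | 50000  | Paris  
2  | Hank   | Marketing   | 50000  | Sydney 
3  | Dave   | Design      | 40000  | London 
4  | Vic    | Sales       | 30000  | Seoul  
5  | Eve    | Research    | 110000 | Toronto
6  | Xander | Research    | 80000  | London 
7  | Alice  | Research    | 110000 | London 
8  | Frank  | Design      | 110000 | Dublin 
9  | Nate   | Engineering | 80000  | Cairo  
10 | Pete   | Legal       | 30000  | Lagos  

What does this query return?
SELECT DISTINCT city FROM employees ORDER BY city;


All 'city' values (row order): Paris, Sydney, London, Seoul, Toronto, London, London, Dublin, Cairo, Lagos
Removing duplicates leaves 8 unique value(s).

8 values:
Cairo
Dublin
Lagos
London
Paris
Seoul
Sydney
Toronto


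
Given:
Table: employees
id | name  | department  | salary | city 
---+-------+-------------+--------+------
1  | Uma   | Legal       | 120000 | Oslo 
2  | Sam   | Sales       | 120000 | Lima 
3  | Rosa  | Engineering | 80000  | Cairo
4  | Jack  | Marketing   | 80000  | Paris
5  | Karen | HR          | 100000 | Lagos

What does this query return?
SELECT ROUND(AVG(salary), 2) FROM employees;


SUM(salary) = 500000
COUNT = 5
ROUND(AVG, 2) = ROUND(500000 / 5, 2) = 100000.0

100000.0


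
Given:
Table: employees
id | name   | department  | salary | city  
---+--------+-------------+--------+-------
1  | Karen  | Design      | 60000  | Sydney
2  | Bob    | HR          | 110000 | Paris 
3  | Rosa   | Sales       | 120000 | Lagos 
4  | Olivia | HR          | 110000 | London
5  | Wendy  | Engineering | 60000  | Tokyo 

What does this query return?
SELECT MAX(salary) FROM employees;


Salaries: 60000, 110000, 120000, 110000, 60000
MAX = 120000

120000


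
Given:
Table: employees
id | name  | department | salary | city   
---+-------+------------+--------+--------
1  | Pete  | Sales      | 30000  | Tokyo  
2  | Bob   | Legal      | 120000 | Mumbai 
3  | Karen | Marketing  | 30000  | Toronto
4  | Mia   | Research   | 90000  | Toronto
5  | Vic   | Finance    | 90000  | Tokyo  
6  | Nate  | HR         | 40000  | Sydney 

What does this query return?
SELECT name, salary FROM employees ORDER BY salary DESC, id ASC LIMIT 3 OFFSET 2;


Sort by salary DESC (id ASC tiebreak), then skip 2 and take 3
Rows 3 through 5

3 rows:
Vic, 90000
Nate, 40000
Pete, 30000


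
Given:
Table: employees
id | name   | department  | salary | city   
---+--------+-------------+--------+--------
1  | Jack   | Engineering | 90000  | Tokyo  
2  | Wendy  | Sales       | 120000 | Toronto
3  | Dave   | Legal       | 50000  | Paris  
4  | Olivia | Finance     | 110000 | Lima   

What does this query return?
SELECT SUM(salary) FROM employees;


SUM(salary) = 90000 + 120000 + 50000 + 110000 = 370000

370000


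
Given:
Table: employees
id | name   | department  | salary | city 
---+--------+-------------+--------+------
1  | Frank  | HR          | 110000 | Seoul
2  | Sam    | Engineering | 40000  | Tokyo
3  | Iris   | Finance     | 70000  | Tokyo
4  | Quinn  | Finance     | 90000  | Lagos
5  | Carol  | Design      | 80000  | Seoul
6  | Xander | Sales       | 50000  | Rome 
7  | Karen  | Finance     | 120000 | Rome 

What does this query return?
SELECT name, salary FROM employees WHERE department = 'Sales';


Filtering: department = 'Sales'
Matching rows: 1

1 rows:
Xander, 50000


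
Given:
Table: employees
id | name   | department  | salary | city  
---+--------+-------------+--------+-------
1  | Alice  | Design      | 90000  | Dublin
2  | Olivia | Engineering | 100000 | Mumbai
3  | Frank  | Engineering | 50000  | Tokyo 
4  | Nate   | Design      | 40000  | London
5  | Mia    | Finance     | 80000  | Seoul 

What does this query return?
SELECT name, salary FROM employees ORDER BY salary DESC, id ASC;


Sorting by salary DESC, then id ASC for ties

5 rows:
Olivia, 100000
Alice, 90000
Mia, 80000
Frank, 50000
Nate, 40000


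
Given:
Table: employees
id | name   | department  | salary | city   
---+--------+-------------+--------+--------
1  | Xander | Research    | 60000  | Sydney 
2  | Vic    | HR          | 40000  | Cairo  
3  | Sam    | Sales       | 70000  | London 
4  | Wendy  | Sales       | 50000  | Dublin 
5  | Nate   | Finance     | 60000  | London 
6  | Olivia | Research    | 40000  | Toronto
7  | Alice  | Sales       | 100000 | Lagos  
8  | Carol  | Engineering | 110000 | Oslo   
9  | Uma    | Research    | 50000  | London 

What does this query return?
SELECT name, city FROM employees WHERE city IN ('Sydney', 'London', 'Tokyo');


Filtering: city IN ('Sydney', 'London', 'Tokyo')
Matching: 4 rows

4 rows:
Xander, Sydney
Sam, London
Nate, London
Uma, London


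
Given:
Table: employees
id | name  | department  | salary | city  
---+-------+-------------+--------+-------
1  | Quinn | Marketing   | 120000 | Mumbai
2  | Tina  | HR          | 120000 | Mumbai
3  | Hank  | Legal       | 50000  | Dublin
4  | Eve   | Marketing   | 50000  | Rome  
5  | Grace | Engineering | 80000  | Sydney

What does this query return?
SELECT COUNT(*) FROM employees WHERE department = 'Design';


Counting rows where department = 'Design'


0


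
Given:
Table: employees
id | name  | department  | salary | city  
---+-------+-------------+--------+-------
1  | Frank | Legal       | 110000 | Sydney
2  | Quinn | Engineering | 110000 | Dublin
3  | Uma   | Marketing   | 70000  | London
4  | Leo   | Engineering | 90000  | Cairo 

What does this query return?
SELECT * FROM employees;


SELECT * returns all 4 rows with all columns

4 rows:
1, Frank, Legal, 110000, Sydney
2, Quinn, Engineering, 110000, Dublin
3, Uma, Marketing, 70000, London
4, Leo, Engineering, 90000, Cairo


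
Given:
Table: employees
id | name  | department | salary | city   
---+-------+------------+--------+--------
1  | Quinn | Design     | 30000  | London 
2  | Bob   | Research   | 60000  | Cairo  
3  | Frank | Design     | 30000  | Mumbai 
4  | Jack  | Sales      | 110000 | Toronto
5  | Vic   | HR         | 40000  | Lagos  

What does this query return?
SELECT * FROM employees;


SELECT * returns all 5 rows with all columns

5 rows:
1, Quinn, Design, 30000, London
2, Bob, Research, 60000, Cairo
3, Frank, Design, 30000, Mumbai
4, Jack, Sales, 110000, Toronto
5, Vic, HR, 40000, Lagos


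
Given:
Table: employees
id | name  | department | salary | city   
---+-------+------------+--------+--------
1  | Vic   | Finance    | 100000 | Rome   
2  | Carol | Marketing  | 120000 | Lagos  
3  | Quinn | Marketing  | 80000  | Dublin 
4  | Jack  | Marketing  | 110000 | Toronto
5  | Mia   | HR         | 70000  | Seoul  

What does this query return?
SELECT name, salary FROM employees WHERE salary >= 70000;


Filtering: salary >= 70000
Matching: 5 rows

5 rows:
Vic, 100000
Carol, 120000
Quinn, 80000
Jack, 110000
Mia, 70000


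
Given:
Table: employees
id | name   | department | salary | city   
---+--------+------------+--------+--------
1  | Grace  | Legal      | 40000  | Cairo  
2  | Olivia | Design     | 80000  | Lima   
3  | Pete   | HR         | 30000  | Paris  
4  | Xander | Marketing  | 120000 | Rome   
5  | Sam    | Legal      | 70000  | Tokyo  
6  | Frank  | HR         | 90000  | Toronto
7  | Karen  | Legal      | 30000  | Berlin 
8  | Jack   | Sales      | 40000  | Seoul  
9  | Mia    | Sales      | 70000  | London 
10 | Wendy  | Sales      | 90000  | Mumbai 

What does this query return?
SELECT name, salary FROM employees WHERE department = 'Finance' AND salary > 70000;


Filtering: department = 'Finance' AND salary > 70000
Matching: 0 rows

Empty result set (0 rows)


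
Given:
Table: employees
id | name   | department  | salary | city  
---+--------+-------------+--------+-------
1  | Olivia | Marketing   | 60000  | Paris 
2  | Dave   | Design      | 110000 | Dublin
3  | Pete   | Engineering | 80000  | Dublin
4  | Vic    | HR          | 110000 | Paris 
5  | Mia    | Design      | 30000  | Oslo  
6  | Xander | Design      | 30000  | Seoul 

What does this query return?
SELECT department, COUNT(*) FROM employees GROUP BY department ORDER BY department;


Assigning each row to its department group:
  Olivia -> Marketing
  Dave -> Design
  Pete -> Engineering
  Vic -> HR
  Mia -> Design
  Xander -> Design


4 groups:
Design, 3
Engineering, 1
HR, 1
Marketing, 1


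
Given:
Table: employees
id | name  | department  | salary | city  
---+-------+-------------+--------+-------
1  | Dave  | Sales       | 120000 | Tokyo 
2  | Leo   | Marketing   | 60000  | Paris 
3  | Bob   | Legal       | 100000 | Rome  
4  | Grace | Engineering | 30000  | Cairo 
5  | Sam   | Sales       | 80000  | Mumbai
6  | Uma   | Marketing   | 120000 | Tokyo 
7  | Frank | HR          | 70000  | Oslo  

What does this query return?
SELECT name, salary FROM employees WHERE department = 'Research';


Filtering: department = 'Research'
Matching rows: 0

Empty result set (0 rows)


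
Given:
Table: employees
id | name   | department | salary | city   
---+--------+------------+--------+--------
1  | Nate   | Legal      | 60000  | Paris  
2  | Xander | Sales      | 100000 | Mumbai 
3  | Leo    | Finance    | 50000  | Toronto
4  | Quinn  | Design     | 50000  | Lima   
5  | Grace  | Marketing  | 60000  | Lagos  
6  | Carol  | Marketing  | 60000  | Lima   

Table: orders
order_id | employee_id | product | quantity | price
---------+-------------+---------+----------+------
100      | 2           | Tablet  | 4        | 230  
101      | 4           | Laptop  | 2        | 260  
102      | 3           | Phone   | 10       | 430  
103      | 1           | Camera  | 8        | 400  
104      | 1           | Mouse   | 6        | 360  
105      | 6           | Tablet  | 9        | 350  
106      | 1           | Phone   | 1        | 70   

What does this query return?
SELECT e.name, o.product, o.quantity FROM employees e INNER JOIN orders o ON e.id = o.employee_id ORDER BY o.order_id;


Joining employees.id = orders.employee_id:
  employee Xander (id=2) -> order Tablet
  employee Quinn (id=4) -> order Laptop
  employee Leo (id=3) -> order Phone
  employee Nate (id=1) -> order Camera
  employee Nate (id=1) -> order Mouse
  employee Carol (id=6) -> order Tablet
  employee Nate (id=1) -> order Phone


7 rows:
Xander, Tablet, 4
Quinn, Laptop, 2
Leo, Phone, 10
Nate, Camera, 8
Nate, Mouse, 6
Carol, Tablet, 9
Nate, Phone, 1


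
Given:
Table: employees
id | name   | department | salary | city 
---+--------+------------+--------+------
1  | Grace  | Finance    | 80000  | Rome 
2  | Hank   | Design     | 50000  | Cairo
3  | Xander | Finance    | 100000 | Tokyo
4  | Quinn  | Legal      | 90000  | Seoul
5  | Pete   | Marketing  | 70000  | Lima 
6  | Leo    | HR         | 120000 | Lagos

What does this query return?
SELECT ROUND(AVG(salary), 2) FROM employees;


SUM(salary) = 510000
COUNT = 6
ROUND(AVG, 2) = ROUND(510000 / 6, 2) = 85000.0

85000.0


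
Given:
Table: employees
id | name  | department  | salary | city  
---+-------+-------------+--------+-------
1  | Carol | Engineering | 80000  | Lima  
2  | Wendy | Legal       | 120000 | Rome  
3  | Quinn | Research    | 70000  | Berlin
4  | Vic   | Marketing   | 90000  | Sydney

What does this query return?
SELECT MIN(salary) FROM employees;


Salaries: 80000, 120000, 70000, 90000
MIN = 70000

70000


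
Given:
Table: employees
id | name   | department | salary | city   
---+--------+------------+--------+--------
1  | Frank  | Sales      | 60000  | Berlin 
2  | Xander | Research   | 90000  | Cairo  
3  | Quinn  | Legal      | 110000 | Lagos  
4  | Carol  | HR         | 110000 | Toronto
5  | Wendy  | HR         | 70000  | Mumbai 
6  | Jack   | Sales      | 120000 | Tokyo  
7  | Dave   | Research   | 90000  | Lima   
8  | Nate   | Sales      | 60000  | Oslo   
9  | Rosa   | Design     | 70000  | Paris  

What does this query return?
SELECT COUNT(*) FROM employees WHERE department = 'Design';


Counting rows where department = 'Design'
  Rosa -> MATCH


1


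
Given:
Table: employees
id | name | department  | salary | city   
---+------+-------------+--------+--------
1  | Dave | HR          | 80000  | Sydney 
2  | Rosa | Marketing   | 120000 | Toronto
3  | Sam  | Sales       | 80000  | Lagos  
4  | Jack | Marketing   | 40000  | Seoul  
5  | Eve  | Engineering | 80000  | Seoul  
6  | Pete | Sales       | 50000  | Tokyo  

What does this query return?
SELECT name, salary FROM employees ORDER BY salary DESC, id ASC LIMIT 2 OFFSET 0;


Sort by salary DESC (id ASC tiebreak), then skip 0 and take 2
Rows 1 through 2

2 rows:
Rosa, 120000
Dave, 80000


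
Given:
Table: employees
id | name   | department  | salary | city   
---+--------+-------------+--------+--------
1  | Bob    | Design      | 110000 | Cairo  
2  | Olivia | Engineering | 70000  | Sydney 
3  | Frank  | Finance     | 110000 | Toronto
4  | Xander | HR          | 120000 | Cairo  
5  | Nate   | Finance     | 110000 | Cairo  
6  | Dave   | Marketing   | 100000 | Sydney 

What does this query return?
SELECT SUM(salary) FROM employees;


SUM(salary) = 110000 + 70000 + 110000 + 120000 + 110000 + 100000 = 620000

620000


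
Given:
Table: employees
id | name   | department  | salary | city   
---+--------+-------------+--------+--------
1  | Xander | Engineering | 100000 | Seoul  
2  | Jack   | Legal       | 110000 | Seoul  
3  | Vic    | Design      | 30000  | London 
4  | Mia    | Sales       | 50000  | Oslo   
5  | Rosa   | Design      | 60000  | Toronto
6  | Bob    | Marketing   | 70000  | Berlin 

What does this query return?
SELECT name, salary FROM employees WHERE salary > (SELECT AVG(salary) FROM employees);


Subquery: AVG(salary) = 70000.0
Filtering: salary > 70000.0
  Xander (100000) -> MATCH
  Jack (110000) -> MATCH


2 rows:
Xander, 100000
Jack, 110000


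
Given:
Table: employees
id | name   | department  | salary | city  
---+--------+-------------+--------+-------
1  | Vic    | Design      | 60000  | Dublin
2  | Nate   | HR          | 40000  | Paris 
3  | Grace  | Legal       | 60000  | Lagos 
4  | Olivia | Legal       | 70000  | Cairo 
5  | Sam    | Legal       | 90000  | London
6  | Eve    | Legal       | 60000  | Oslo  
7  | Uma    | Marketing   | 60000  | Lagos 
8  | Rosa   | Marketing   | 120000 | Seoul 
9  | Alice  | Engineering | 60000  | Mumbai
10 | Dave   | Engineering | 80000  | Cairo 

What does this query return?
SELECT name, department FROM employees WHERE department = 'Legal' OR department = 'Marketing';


Filtering: department = 'Legal' OR 'Marketing'
Matching: 6 rows

6 rows:
Grace, Legal
Olivia, Legal
Sam, Legal
Eve, Legal
Uma, Marketing
Rosa, Marketing


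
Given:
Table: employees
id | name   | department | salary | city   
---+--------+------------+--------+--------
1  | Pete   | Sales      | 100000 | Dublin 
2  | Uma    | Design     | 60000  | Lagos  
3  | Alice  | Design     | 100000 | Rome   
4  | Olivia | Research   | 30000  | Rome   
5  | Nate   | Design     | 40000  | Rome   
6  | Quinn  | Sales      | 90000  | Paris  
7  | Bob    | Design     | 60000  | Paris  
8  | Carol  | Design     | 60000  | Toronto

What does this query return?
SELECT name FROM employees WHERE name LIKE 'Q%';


LIKE 'Q%' matches names starting with 'Q'
Matching: 1

1 rows:
Quinn


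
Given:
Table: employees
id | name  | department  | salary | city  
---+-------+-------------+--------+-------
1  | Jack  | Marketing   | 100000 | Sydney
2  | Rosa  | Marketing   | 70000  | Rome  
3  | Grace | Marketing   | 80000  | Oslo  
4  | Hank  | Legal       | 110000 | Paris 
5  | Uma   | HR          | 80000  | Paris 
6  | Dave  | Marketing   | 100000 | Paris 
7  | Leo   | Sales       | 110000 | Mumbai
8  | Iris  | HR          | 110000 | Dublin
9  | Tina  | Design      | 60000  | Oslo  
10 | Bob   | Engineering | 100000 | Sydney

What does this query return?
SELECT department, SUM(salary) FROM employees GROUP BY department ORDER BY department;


Summing salary within each department:
  Design: 60000 = 60000
  Engineering: 100000 = 100000
  HR: 80000 + 110000 = 190000
  Legal: 110000 = 110000
  Marketing: 100000 + 70000 + 80000 + 100000 = 350000
  Sales: 110000 = 110000


6 groups:
Design, 60000
Engineering, 100000
HR, 190000
Legal, 110000
Marketing, 350000
Sales, 110000


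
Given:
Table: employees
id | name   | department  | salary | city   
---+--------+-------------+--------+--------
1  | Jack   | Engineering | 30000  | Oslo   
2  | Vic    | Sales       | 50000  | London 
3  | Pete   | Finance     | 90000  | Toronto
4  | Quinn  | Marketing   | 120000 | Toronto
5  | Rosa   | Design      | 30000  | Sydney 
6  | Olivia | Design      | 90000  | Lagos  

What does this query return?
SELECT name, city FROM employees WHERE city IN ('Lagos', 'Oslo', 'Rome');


Filtering: city IN ('Lagos', 'Oslo', 'Rome')
Matching: 2 rows

2 rows:
Jack, Oslo
Olivia, Lagos
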